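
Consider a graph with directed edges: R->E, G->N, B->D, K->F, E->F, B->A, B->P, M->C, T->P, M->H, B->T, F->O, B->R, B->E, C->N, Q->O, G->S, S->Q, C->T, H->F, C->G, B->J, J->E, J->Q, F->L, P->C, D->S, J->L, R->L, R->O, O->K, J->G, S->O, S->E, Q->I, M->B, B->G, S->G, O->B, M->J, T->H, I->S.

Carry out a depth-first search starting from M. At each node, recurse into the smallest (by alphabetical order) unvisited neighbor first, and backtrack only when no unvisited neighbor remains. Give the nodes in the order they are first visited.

M, B, A, D, S, E, F, L, O, K, G, N, Q, I, J, P, C, T, H, R

Visit M
M → B
B → A
B → D
D → S
S → E
E → F
F → L
F → O
O → K
S → G
G → N
S → Q
Q → I
B → J
B → P
P → C
C → T
T → H
B → R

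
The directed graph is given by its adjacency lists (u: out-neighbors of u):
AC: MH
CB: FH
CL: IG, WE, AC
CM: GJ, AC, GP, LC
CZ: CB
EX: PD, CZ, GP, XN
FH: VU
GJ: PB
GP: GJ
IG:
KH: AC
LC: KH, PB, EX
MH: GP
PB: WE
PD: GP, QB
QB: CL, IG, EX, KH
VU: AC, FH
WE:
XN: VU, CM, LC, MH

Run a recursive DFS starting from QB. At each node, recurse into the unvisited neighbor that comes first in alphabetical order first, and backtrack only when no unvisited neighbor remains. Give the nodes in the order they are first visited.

Visit QB
QB → CL
CL → AC
AC → MH
MH → GP
GP → GJ
GJ → PB
PB → WE
CL → IG
QB → EX
EX → CZ
CZ → CB
CB → FH
FH → VU
EX → PD
EX → XN
XN → CM
CM → LC
LC → KH

QB, CL, AC, MH, GP, GJ, PB, WE, IG, EX, CZ, CB, FH, VU, PD, XN, CM, LC, KH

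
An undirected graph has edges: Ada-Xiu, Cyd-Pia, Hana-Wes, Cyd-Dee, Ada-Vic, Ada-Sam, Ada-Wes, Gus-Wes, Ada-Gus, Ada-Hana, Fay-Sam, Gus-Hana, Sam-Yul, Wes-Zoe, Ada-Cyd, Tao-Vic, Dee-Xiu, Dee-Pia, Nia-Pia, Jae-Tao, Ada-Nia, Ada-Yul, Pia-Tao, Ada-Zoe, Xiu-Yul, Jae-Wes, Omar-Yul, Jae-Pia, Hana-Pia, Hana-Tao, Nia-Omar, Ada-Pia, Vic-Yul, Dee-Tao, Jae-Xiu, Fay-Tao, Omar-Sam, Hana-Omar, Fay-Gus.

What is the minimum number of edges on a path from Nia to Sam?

2

Level 0: Nia
Level 1: Ada, Omar, Pia
Level 2: Cyd, Dee, Gus, Hana, Jae, Sam, Tao, Vic, Wes, Xiu, Yul, Zoe
Level 3: Fay
Sam first appears at level 2.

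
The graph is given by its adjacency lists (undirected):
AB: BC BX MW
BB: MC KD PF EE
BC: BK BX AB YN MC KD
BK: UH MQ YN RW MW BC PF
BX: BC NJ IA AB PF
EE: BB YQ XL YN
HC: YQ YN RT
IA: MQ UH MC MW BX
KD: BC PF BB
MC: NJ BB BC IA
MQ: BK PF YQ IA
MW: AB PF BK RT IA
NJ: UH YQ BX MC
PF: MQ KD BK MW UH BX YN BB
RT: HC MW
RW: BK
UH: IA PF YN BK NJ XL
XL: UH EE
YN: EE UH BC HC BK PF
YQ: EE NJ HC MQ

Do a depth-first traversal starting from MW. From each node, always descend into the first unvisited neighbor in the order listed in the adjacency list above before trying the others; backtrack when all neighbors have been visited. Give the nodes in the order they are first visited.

Visit MW
MW → AB
AB → BC
BC → BK
BK → UH
UH → IA
IA → MQ
MQ → PF
PF → KD
KD → BB
BB → MC
MC → NJ
NJ → YQ
YQ → EE
EE → XL
EE → YN
YN → HC
HC → RT
NJ → BX
BK → RW

MW, AB, BC, BK, UH, IA, MQ, PF, KD, BB, MC, NJ, YQ, EE, XL, YN, HC, RT, BX, RW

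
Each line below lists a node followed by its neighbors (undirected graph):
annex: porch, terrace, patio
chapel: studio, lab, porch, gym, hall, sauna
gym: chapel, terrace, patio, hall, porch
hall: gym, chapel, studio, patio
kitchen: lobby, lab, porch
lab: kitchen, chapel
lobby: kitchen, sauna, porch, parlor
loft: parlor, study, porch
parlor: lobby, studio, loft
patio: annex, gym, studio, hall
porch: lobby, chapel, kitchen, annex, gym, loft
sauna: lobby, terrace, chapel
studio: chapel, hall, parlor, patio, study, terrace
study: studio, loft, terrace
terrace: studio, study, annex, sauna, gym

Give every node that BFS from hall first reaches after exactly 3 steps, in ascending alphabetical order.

Level 0: hall
Level 1: chapel, gym, patio, studio
Level 2: annex, lab, parlor, porch, sauna, study, terrace
Level 3: kitchen, lobby, loft

kitchen, lobby, loft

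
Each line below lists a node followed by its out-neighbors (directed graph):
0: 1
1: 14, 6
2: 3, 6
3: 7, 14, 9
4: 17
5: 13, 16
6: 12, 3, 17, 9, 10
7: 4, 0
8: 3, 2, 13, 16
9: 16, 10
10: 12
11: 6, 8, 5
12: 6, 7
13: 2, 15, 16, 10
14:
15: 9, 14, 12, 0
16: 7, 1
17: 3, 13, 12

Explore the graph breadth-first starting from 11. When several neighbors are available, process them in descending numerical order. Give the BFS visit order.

11 8 6 5 16 13 3 2 17 12 10 9 7 1 15 14 4 0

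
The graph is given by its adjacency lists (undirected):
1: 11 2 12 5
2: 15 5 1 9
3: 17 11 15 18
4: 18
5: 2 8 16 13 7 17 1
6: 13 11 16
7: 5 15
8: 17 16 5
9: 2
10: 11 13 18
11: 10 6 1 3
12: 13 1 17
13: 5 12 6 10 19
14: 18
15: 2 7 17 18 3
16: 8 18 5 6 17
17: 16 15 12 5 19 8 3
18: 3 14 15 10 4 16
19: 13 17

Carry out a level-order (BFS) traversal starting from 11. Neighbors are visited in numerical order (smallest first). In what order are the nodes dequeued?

Visit 11; enqueue 1, 3, 6, 10 → queue [1, 3, 6, 10]
Visit 1; enqueue 2, 5, 12 → queue [3, 6, 10, 2, 5, 12]
Visit 3; enqueue 15, 17, 18 → queue [6, 10, 2, 5, 12, 15, 17, 18]
Visit 6; enqueue 13, 16 → queue [10, 2, 5, 12, 15, 17, 18, 13, 16]
Visit 10 → queue [2, 5, 12, 15, 17, 18, 13, 16]
Visit 2; enqueue 9 → queue [5, 12, 15, 17, 18, 13, 16, 9]
Visit 5; enqueue 7, 8 → queue [12, 15, 17, 18, 13, 16, 9, 7, 8]
Visit 12 → queue [15, 17, 18, 13, 16, 9, 7, 8]
Visit 15 → queue [17, 18, 13, 16, 9, 7, 8]
Visit 17; enqueue 19 → queue [18, 13, 16, 9, 7, 8, 19]
Visit 18; enqueue 4, 14 → queue [13, 16, 9, 7, 8, 19, 4, 14]
Visit 13 → queue [16, 9, 7, 8, 19, 4, 14]
Visit 16 → queue [9, 7, 8, 19, 4, 14]
Visit 9 → queue [7, 8, 19, 4, 14]
Visit 7 → queue [8, 19, 4, 14]
Visit 8 → queue [19, 4, 14]
Visit 19 → queue [4, 14]
Visit 4 → queue [14]
Visit 14 → queue []

11, 1, 3, 6, 10, 2, 5, 12, 15, 17, 18, 13, 16, 9, 7, 8, 19, 4, 14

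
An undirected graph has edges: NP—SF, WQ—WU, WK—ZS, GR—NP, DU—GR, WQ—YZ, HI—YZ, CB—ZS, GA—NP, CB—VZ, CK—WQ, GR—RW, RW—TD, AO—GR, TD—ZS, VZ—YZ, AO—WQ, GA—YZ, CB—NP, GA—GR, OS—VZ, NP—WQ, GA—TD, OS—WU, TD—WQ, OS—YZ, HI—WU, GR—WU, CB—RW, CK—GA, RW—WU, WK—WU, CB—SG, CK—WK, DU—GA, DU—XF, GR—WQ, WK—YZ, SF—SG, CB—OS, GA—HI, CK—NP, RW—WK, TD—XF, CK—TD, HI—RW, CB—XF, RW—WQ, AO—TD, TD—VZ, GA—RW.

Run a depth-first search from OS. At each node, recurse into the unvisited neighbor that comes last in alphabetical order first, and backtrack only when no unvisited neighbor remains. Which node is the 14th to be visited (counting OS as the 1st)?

NP

Visit OS
OS → YZ
YZ → WQ
WQ → WU
WU → WK
WK → ZS
ZS → TD
TD → XF
XF → DU
DU → GR
GR → RW
RW → HI
HI → GA
GA → NP
NP → SF
SF → SG
SG → CB
CB → VZ
NP → CK
GR → AO

Visit order: OS, YZ, WQ, WU, WK, ZS, TD, XF, DU, GR, RW, HI, GA, NP, SF, SG, CB, VZ, CK, AO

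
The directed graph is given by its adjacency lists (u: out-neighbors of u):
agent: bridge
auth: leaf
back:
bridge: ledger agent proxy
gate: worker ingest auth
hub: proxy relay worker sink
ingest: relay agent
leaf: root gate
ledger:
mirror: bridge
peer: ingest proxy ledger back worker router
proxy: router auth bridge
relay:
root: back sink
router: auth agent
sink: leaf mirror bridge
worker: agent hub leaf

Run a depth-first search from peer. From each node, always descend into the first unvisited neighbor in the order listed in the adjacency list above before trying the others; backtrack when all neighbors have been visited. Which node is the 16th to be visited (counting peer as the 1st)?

Visit peer
peer → ingest
ingest → relay
ingest → agent
agent → bridge
bridge → ledger
bridge → proxy
proxy → router
router → auth
auth → leaf
leaf → root
root → back
root → sink
sink → mirror
leaf → gate
gate → worker
worker → hub

Visit order: peer, ingest, relay, agent, bridge, ledger, proxy, router, auth, leaf, root, back, sink, mirror, gate, worker, hub

worker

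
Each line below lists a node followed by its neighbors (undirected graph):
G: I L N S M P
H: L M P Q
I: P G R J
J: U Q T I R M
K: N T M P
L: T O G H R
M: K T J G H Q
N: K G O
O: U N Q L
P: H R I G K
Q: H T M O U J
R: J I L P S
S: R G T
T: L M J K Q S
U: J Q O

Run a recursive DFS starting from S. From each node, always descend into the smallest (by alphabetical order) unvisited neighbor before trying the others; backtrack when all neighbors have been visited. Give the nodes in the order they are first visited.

Visit S
S → G
G → I
I → J
J → M
M → H
H → L
L → O
O → N
N → K
K → P
P → R
K → T
T → Q
Q → U

S → G → I → J → M → H → L → O → N → K → P → R → T → Q → U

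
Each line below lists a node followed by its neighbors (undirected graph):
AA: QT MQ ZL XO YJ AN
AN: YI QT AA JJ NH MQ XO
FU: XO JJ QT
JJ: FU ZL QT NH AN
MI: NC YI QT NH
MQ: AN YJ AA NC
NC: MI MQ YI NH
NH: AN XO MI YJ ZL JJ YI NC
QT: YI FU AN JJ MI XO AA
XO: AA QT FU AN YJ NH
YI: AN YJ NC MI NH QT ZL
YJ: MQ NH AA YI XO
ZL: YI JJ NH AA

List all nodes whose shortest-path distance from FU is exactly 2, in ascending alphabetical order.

AA, AN, MI, NH, YI, YJ, ZL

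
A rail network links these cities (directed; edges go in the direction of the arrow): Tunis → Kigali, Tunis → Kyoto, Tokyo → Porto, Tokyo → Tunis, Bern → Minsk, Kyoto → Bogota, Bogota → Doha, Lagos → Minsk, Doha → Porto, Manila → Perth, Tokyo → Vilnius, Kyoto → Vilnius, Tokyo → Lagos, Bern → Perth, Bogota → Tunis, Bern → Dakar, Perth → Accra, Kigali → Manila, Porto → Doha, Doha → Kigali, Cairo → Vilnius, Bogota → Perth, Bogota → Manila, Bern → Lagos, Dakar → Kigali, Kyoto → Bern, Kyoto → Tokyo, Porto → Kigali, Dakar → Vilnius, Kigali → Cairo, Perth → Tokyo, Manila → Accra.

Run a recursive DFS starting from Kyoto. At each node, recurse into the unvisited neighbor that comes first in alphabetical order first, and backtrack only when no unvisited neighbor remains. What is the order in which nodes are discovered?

Kyoto Bern Dakar Kigali Cairo Vilnius Manila Accra Perth Tokyo Lagos Minsk Porto Doha Tunis Bogota

Visit Kyoto
Kyoto → Bern
Bern → Dakar
Dakar → Kigali
Kigali → Cairo
Cairo → Vilnius
Kigali → Manila
Manila → Accra
Manila → Perth
Perth → Tokyo
Tokyo → Lagos
Lagos → Minsk
Tokyo → Porto
Porto → Doha
Tokyo → Tunis
Kyoto → Bogota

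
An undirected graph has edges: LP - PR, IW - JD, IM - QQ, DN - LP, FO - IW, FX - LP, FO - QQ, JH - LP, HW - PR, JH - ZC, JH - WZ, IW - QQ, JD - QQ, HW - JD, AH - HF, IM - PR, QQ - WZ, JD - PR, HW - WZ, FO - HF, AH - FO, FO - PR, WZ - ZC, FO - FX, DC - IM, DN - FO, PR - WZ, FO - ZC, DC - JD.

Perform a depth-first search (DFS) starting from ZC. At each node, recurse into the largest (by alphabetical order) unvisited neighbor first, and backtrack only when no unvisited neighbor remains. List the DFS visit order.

ZC, WZ, QQ, JD, PR, LP, JH, FX, FO, IW, HF, AH, DN, IM, DC, HW

Visit ZC
ZC → WZ
WZ → QQ
QQ → JD
JD → PR
PR → LP
LP → JH
LP → FX
FX → FO
FO → IW
FO → HF
HF → AH
FO → DN
PR → IM
IM → DC
PR → HW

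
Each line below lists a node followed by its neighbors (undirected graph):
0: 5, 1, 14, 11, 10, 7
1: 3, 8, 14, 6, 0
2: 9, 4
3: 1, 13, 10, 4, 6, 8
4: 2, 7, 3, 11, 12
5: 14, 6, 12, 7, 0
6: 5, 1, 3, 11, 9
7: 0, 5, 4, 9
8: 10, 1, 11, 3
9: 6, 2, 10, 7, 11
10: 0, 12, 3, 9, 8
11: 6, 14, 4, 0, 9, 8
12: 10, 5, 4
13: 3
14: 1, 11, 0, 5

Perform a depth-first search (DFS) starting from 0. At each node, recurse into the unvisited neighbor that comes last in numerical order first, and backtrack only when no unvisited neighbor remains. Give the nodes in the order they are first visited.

0 -> 14 -> 11 -> 9 -> 10 -> 12 -> 5 -> 7 -> 4 -> 3 -> 13 -> 8 -> 1 -> 6 -> 2

Visit 0
0 → 14
14 → 11
11 → 9
9 → 10
10 → 12
12 → 5
5 → 7
7 → 4
4 → 3
3 → 13
3 → 8
8 → 1
1 → 6
4 → 2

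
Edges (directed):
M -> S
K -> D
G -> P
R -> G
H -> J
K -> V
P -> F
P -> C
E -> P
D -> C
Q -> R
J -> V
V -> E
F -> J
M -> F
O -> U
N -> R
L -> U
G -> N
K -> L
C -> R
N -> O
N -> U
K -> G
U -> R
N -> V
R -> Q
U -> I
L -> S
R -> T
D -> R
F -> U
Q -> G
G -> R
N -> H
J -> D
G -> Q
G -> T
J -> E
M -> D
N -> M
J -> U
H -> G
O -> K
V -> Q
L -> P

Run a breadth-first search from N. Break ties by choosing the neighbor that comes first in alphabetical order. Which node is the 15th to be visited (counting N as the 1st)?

T

Visit N; enqueue H, M, O, R, U, V → queue [H, M, O, R, U, V]
Visit H; enqueue G, J → queue [M, O, R, U, V, G, J]
Visit M; enqueue D, F, S → queue [O, R, U, V, G, J, D, F, S]
Visit O; enqueue K → queue [R, U, V, G, J, D, F, S, K]
Visit R; enqueue Q, T → queue [U, V, G, J, D, F, S, K, Q, T]
Visit U; enqueue I → queue [V, G, J, D, F, S, K, Q, T, I]
Visit V; enqueue E → queue [G, J, D, F, S, K, Q, T, I, E]
Visit G; enqueue P → queue [J, D, F, S, K, Q, T, I, E, P]
Visit J → queue [D, F, S, K, Q, T, I, E, P]
Visit D; enqueue C → queue [F, S, K, Q, T, I, E, P, C]
Visit F → queue [S, K, Q, T, I, E, P, C]
Visit S → queue [K, Q, T, I, E, P, C]
Visit K; enqueue L → queue [Q, T, I, E, P, C, L]
Visit Q → queue [T, I, E, P, C, L]
Visit T → queue [I, E, P, C, L]
Visit I → queue [E, P, C, L]
Visit E → queue [P, C, L]
Visit P → queue [C, L]
Visit C → queue [L]
Visit L → queue []

Visit order: N, H, M, O, R, U, V, G, J, D, F, S, K, Q, T, I, E, P, C, L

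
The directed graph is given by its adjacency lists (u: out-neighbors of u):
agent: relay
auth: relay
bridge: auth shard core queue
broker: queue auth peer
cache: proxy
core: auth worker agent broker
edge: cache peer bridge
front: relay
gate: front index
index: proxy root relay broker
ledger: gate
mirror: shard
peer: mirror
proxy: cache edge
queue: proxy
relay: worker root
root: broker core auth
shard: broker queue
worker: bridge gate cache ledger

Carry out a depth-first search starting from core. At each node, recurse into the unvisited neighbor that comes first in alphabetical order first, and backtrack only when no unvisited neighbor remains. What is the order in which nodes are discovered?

core, agent, relay, root, auth, broker, peer, mirror, shard, queue, proxy, cache, edge, bridge, worker, gate, front, index, ledger

Visit core
core → agent
agent → relay
relay → root
root → auth
root → broker
broker → peer
peer → mirror
mirror → shard
shard → queue
queue → proxy
proxy → cache
proxy → edge
edge → bridge
relay → worker
worker → gate
gate → front
gate → index
worker → ledger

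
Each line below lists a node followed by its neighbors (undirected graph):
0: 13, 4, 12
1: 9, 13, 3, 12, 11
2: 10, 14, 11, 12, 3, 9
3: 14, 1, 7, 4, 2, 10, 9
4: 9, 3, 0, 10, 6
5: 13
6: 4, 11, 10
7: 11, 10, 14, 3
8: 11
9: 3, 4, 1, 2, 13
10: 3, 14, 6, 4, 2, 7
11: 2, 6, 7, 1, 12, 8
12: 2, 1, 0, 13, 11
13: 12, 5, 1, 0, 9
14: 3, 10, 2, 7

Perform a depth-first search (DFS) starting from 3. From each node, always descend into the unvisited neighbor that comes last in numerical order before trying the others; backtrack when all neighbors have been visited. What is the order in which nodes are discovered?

Visit 3
3 → 14
14 → 10
10 → 7
7 → 11
11 → 12
12 → 13
13 → 9
9 → 4
4 → 6
4 → 0
9 → 2
9 → 1
13 → 5
11 → 8

3 -> 14 -> 10 -> 7 -> 11 -> 12 -> 13 -> 9 -> 4 -> 6 -> 0 -> 2 -> 1 -> 5 -> 8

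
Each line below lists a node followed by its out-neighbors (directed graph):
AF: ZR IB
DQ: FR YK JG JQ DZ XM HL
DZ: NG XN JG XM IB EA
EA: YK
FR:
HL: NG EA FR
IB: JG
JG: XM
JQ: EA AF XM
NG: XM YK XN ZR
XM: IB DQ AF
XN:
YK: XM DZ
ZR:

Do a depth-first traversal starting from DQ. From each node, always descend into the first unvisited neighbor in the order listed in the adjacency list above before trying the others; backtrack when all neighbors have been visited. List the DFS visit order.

DQ, FR, YK, XM, IB, JG, AF, ZR, DZ, NG, XN, EA, JQ, HL

Visit DQ
DQ → FR
DQ → YK
YK → XM
XM → IB
IB → JG
XM → AF
AF → ZR
YK → DZ
DZ → NG
NG → XN
DZ → EA
DQ → JQ
DQ → HL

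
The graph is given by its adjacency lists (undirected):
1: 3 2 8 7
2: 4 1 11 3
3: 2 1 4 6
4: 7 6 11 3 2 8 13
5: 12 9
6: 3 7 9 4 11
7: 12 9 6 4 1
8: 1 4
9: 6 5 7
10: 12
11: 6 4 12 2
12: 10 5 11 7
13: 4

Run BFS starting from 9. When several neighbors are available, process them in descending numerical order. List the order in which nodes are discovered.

9 → 7 → 6 → 5 → 12 → 4 → 1 → 11 → 3 → 10 → 13 → 8 → 2

Visit 9; enqueue 7, 6, 5 → queue [7, 6, 5]
Visit 7; enqueue 12, 4, 1 → queue [6, 5, 12, 4, 1]
Visit 6; enqueue 11, 3 → queue [5, 12, 4, 1, 11, 3]
Visit 5 → queue [12, 4, 1, 11, 3]
Visit 12; enqueue 10 → queue [4, 1, 11, 3, 10]
Visit 4; enqueue 13, 8, 2 → queue [1, 11, 3, 10, 13, 8, 2]
Visit 1 → queue [11, 3, 10, 13, 8, 2]
Visit 11 → queue [3, 10, 13, 8, 2]
Visit 3 → queue [10, 13, 8, 2]
Visit 10 → queue [13, 8, 2]
Visit 13 → queue [8, 2]
Visit 8 → queue [2]
Visit 2 → queue []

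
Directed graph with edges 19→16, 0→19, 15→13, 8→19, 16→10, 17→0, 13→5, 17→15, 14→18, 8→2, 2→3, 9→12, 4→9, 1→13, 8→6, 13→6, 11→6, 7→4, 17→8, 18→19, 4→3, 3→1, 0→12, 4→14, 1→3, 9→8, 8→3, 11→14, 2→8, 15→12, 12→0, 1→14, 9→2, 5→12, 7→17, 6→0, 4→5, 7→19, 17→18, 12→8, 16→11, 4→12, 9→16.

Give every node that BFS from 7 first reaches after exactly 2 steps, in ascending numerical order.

Level 0: 7
Level 1: 4, 17, 19
Level 2: 0, 3, 5, 8, 9, 12, 14, 15, 16, 18
Level 3: 1, 2, 6, 10, 11, 13

0, 3, 5, 8, 9, 12, 14, 15, 16, 18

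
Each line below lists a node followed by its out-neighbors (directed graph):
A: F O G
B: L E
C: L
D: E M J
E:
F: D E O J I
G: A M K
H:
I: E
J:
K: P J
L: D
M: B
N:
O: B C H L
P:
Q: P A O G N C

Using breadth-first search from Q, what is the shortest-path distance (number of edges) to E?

3

Level 0: Q
Level 1: A, C, G, N, O, P
Level 2: B, F, H, K, L, M
Level 3: D, E, I, J
E first appears at level 3.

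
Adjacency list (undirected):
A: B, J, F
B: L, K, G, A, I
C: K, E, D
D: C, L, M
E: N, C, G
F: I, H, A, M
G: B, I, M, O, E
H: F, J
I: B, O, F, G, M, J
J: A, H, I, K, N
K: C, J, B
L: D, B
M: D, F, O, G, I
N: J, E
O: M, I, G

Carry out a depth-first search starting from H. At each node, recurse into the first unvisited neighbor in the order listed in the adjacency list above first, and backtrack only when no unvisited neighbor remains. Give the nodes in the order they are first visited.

H, F, I, B, L, D, C, K, J, A, N, E, G, M, O

Visit H
H → F
F → I
I → B
B → L
L → D
D → C
C → K
K → J
J → A
J → N
N → E
E → G
G → M
M → O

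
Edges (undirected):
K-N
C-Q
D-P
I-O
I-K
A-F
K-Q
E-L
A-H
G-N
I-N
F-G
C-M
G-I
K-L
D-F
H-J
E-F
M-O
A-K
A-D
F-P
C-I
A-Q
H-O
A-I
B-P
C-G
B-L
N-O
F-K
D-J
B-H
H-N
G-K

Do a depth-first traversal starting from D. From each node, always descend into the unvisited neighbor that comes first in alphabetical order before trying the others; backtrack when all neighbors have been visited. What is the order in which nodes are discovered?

Visit D
D → A
A → F
F → E
E → L
L → B
B → H
H → J
H → N
N → G
G → C
C → I
I → K
K → Q
I → O
O → M
B → P

D → A → F → E → L → B → H → J → N → G → C → I → K → Q → O → M → P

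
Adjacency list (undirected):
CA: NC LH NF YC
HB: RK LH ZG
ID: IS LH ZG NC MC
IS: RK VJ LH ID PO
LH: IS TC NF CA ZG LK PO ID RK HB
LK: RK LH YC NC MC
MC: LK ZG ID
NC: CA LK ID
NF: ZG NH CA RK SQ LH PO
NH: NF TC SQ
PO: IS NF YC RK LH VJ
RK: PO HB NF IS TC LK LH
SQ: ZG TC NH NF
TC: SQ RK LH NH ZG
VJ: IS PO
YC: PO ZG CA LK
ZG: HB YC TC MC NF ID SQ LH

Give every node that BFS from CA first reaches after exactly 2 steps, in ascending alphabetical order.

HB, ID, IS, LK, NH, PO, RK, SQ, TC, ZG

Level 0: CA
Level 1: LH, NC, NF, YC
Level 2: HB, ID, IS, LK, NH, PO, RK, SQ, TC, ZG
Level 3: MC, VJ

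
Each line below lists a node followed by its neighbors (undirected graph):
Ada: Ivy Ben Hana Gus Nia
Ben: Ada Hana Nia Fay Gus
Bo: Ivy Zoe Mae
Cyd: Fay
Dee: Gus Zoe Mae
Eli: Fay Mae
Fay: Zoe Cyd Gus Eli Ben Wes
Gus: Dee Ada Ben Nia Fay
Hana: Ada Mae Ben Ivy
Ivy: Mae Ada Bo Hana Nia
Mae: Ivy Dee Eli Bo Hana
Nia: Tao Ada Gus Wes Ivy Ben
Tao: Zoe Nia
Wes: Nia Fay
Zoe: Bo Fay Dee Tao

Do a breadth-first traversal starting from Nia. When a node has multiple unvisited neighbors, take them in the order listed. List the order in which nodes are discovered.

Nia, Tao, Ada, Gus, Wes, Ivy, Ben, Zoe, Hana, Dee, Fay, Mae, Bo, Cyd, Eli

Visit Nia; enqueue Tao, Ada, Gus, Wes, Ivy, Ben → queue [Tao, Ada, Gus, Wes, Ivy, Ben]
Visit Tao; enqueue Zoe → queue [Ada, Gus, Wes, Ivy, Ben, Zoe]
Visit Ada; enqueue Hana → queue [Gus, Wes, Ivy, Ben, Zoe, Hana]
Visit Gus; enqueue Dee, Fay → queue [Wes, Ivy, Ben, Zoe, Hana, Dee, Fay]
Visit Wes → queue [Ivy, Ben, Zoe, Hana, Dee, Fay]
Visit Ivy; enqueue Mae, Bo → queue [Ben, Zoe, Hana, Dee, Fay, Mae, Bo]
Visit Ben → queue [Zoe, Hana, Dee, Fay, Mae, Bo]
Visit Zoe → queue [Hana, Dee, Fay, Mae, Bo]
Visit Hana → queue [Dee, Fay, Mae, Bo]
Visit Dee → queue [Fay, Mae, Bo]
Visit Fay; enqueue Cyd, Eli → queue [Mae, Bo, Cyd, Eli]
Visit Mae → queue [Bo, Cyd, Eli]
Visit Bo → queue [Cyd, Eli]
Visit Cyd → queue [Eli]
Visit Eli → queue []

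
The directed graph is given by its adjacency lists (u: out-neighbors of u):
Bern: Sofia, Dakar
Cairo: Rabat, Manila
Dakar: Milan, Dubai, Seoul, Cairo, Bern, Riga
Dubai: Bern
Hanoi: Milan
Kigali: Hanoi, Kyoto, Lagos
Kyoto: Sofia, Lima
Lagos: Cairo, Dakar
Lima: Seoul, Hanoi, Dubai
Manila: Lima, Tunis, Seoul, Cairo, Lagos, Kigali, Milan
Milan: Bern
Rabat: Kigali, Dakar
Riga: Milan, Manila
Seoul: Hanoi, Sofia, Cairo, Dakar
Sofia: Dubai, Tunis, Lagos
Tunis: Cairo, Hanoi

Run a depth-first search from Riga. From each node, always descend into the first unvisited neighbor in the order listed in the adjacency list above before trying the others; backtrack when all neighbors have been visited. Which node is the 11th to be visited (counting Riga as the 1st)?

Kyoto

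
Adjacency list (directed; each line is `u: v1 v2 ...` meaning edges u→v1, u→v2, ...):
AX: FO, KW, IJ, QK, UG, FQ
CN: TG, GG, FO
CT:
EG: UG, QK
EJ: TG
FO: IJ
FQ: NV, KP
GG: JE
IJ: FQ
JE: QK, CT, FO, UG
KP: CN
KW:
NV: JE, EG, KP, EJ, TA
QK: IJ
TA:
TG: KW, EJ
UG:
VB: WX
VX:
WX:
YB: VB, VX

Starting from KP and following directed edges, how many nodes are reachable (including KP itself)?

BFS from KP visits: KP, CN, TG, GG, FO, KW, EJ, JE, IJ, QK, CT, UG, FQ, NV, EG, TA
Reachable nodes: 16 of 21 total.

16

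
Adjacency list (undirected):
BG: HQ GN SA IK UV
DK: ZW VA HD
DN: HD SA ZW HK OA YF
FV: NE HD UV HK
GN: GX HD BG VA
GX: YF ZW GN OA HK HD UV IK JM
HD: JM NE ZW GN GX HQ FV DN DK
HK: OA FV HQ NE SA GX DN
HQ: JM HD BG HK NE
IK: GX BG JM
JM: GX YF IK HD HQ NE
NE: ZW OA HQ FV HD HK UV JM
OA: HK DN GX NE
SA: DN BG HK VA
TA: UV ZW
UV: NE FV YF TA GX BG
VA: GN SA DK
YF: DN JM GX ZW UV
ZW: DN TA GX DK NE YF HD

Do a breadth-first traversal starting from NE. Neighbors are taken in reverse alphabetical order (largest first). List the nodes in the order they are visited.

NE → ZW → UV → OA → JM → HQ → HK → HD → FV → YF → TA → GX → DN → DK → BG → IK → SA → GN → VA

Visit NE; enqueue ZW, UV, OA, JM, HQ, HK, HD, FV → queue [ZW, UV, OA, JM, HQ, HK, HD, FV]
Visit ZW; enqueue YF, TA, GX, DN, DK → queue [UV, OA, JM, HQ, HK, HD, FV, YF, TA, GX, DN, DK]
Visit UV; enqueue BG → queue [OA, JM, HQ, HK, HD, FV, YF, TA, GX, DN, DK, BG]
Visit OA → queue [JM, HQ, HK, HD, FV, YF, TA, GX, DN, DK, BG]
Visit JM; enqueue IK → queue [HQ, HK, HD, FV, YF, TA, GX, DN, DK, BG, IK]
Visit HQ → queue [HK, HD, FV, YF, TA, GX, DN, DK, BG, IK]
Visit HK; enqueue SA → queue [HD, FV, YF, TA, GX, DN, DK, BG, IK, SA]
Visit HD; enqueue GN → queue [FV, YF, TA, GX, DN, DK, BG, IK, SA, GN]
Visit FV → queue [YF, TA, GX, DN, DK, BG, IK, SA, GN]
Visit YF → queue [TA, GX, DN, DK, BG, IK, SA, GN]
Visit TA → queue [GX, DN, DK, BG, IK, SA, GN]
Visit GX → queue [DN, DK, BG, IK, SA, GN]
Visit DN → queue [DK, BG, IK, SA, GN]
Visit DK; enqueue VA → queue [BG, IK, SA, GN, VA]
Visit BG → queue [IK, SA, GN, VA]
Visit IK → queue [SA, GN, VA]
Visit SA → queue [GN, VA]
Visit GN → queue [VA]
Visit VA → queue []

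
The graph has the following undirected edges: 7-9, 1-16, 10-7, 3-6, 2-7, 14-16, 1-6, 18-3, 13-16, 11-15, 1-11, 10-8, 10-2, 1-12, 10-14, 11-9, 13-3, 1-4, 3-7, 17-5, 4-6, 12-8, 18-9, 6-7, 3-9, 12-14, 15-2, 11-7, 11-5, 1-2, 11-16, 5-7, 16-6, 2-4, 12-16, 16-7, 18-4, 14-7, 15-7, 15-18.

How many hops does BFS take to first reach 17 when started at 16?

3

Level 0: 16
Level 1: 1, 6, 7, 11, 12, 13, 14
Level 2: 2, 3, 4, 5, 8, 9, 10, 15
Level 3: 17, 18
17 first appears at level 3.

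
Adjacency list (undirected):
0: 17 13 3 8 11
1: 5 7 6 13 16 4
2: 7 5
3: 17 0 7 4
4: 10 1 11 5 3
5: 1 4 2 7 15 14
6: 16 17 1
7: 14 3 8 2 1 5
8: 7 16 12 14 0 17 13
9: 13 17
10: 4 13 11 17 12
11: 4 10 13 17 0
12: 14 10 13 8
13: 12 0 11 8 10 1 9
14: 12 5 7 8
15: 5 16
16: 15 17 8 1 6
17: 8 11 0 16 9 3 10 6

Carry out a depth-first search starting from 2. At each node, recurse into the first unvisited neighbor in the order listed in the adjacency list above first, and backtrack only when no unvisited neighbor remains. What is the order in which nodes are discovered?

Visit 2
2 → 7
7 → 14
14 → 12
12 → 10
10 → 4
4 → 1
1 → 5
5 → 15
15 → 16
16 → 17
17 → 8
8 → 0
0 → 13
13 → 11
13 → 9
0 → 3
17 → 6

2, 7, 14, 12, 10, 4, 1, 5, 15, 16, 17, 8, 0, 13, 11, 9, 3, 6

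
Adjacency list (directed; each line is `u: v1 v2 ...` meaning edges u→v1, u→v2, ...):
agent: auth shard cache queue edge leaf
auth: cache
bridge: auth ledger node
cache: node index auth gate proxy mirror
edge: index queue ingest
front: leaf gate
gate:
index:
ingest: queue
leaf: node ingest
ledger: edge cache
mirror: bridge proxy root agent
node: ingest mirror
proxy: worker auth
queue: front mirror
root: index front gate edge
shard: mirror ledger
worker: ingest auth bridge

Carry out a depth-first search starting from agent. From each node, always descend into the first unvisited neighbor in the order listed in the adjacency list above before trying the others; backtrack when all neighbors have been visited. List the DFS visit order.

agent, auth, cache, node, ingest, queue, front, leaf, gate, mirror, bridge, ledger, edge, index, proxy, worker, root, shard

Visit agent
agent → auth
auth → cache
cache → node
node → ingest
ingest → queue
queue → front
front → leaf
front → gate
queue → mirror
mirror → bridge
bridge → ledger
ledger → edge
edge → index
mirror → proxy
proxy → worker
mirror → root
agent → shard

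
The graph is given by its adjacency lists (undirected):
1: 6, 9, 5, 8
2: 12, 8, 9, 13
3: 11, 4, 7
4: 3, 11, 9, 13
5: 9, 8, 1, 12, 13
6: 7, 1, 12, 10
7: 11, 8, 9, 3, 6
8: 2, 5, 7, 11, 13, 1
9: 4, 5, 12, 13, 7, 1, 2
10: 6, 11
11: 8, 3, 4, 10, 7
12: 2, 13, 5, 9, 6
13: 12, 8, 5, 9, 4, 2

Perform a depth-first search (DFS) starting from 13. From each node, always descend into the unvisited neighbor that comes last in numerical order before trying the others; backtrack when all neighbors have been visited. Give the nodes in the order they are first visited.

13, 12, 9, 7, 11, 10, 6, 1, 8, 5, 2, 4, 3

Visit 13
13 → 12
12 → 9
9 → 7
7 → 11
11 → 10
10 → 6
6 → 1
1 → 8
8 → 5
8 → 2
11 → 4
4 → 3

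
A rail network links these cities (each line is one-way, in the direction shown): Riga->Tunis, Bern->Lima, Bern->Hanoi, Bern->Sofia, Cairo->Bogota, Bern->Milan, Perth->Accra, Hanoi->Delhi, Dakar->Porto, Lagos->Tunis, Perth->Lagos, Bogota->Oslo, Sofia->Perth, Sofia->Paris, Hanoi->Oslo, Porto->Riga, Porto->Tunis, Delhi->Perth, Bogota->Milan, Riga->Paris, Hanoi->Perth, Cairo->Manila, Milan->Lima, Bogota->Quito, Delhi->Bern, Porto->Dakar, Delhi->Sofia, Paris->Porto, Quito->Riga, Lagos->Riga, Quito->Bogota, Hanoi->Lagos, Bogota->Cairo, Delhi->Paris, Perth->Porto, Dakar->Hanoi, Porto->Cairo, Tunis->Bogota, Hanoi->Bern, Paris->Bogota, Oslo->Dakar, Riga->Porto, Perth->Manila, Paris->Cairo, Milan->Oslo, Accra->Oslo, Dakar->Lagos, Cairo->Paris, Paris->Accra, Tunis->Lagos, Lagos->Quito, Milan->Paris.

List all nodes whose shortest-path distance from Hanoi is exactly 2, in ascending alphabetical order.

Level 0: Hanoi
Level 1: Bern, Delhi, Lagos, Oslo, Perth
Level 2: Accra, Dakar, Lima, Manila, Milan, Paris, Porto, Quito, Riga, Sofia, Tunis
Level 3: Bogota, Cairo

Accra, Dakar, Lima, Manila, Milan, Paris, Porto, Quito, Riga, Sofia, Tunis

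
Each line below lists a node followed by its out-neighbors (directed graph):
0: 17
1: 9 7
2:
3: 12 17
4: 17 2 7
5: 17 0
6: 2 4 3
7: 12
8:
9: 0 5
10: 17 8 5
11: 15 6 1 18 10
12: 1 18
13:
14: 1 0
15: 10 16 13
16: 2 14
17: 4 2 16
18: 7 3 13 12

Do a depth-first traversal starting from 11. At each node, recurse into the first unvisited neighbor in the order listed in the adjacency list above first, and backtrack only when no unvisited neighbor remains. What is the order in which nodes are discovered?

11 15 10 17 4 2 7 12 1 9 0 5 18 3 13 16 14 8 6

Visit 11
11 → 15
15 → 10
10 → 17
17 → 4
4 → 2
4 → 7
7 → 12
12 → 1
1 → 9
9 → 0
9 → 5
12 → 18
18 → 3
18 → 13
17 → 16
16 → 14
10 → 8
11 → 6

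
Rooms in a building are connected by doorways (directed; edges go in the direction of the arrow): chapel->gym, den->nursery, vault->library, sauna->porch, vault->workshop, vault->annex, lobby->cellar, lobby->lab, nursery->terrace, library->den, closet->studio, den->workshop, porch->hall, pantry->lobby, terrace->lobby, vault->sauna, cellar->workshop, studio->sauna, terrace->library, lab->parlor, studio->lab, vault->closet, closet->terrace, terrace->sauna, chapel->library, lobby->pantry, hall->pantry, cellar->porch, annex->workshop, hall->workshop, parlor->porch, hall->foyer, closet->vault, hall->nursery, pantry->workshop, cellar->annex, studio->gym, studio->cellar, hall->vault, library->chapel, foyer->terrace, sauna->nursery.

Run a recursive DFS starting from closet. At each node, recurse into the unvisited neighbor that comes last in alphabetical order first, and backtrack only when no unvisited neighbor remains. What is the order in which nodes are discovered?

closet -> vault -> workshop -> sauna -> porch -> hall -> pantry -> lobby -> lab -> parlor -> cellar -> annex -> nursery -> terrace -> library -> den -> chapel -> gym -> foyer -> studio

Visit closet
closet → vault
vault → workshop
vault → sauna
sauna → porch
porch → hall
hall → pantry
pantry → lobby
lobby → lab
lab → parlor
lobby → cellar
cellar → annex
hall → nursery
nursery → terrace
terrace → library
library → den
library → chapel
chapel → gym
hall → foyer
closet → studio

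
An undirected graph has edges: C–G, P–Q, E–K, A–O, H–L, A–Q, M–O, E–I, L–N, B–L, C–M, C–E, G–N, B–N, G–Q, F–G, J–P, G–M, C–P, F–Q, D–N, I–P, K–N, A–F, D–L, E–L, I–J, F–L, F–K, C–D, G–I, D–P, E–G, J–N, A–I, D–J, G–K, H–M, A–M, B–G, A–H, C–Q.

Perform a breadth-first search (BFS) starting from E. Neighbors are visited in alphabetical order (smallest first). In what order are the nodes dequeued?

Visit E; enqueue C, G, I, K, L → queue [C, G, I, K, L]
Visit C; enqueue D, M, P, Q → queue [G, I, K, L, D, M, P, Q]
Visit G; enqueue B, F, N → queue [I, K, L, D, M, P, Q, B, F, N]
Visit I; enqueue A, J → queue [K, L, D, M, P, Q, B, F, N, A, J]
Visit K → queue [L, D, M, P, Q, B, F, N, A, J]
Visit L; enqueue H → queue [D, M, P, Q, B, F, N, A, J, H]
Visit D → queue [M, P, Q, B, F, N, A, J, H]
Visit M; enqueue O → queue [P, Q, B, F, N, A, J, H, O]
Visit P → queue [Q, B, F, N, A, J, H, O]
Visit Q → queue [B, F, N, A, J, H, O]
Visit B → queue [F, N, A, J, H, O]
Visit F → queue [N, A, J, H, O]
Visit N → queue [A, J, H, O]
Visit A → queue [J, H, O]
Visit J → queue [H, O]
Visit H → queue [O]
Visit O → queue []

E -> C -> G -> I -> K -> L -> D -> M -> P -> Q -> B -> F -> N -> A -> J -> H -> O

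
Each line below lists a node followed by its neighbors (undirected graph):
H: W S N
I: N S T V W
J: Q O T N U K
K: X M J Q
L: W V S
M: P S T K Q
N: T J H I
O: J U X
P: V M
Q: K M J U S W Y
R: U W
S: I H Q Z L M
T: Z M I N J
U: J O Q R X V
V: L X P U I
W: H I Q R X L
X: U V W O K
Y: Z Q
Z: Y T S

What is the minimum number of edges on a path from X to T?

Level 0: X
Level 1: K, O, U, V, W
Level 2: H, I, J, L, M, P, Q, R
Level 3: N, S, T, Y
Level 4: Z
T first appears at level 3.

3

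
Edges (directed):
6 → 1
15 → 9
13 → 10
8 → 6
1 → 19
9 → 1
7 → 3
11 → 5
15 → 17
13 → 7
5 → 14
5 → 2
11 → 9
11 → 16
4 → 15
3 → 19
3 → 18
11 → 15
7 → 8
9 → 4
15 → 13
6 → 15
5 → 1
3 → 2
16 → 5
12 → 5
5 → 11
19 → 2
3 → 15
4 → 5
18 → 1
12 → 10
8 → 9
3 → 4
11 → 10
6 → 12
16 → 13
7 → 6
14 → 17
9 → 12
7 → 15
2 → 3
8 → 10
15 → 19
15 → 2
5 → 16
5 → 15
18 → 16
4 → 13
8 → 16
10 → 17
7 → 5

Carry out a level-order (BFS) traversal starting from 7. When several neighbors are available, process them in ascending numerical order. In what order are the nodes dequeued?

7 -> 3 -> 5 -> 6 -> 8 -> 15 -> 2 -> 4 -> 18 -> 19 -> 1 -> 11 -> 14 -> 16 -> 12 -> 9 -> 10 -> 13 -> 17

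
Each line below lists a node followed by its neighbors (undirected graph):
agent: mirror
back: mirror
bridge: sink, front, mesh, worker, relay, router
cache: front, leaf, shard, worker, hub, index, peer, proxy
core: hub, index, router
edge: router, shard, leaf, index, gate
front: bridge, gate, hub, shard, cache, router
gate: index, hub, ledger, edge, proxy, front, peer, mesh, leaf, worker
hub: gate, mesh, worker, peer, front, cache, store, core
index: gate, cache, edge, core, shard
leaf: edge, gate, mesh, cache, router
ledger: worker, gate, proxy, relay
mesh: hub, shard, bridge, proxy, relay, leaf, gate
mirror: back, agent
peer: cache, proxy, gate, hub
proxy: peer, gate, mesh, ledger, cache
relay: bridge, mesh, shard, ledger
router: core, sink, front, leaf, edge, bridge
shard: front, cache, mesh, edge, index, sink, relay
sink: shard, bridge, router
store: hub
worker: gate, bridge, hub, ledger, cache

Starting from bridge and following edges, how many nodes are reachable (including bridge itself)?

BFS from bridge visits: bridge, worker, sink, router, relay, mesh, front, ledger, hub, gate, cache, shard, leaf, edge, core, proxy, store, peer, index
Reachable nodes: 19 of 22 total.

19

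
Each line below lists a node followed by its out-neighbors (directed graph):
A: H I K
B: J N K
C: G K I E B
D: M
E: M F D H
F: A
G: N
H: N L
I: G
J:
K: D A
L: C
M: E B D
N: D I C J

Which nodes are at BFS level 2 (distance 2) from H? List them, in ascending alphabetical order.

C, D, I, J

Level 0: H
Level 1: L, N
Level 2: C, D, I, J
Level 3: B, E, G, K, M
Level 4: A, F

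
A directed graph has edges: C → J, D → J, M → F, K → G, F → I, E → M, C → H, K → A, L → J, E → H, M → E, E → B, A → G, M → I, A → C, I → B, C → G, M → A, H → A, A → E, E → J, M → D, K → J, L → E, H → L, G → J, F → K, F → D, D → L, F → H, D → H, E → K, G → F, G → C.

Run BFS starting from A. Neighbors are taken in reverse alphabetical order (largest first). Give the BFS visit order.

Visit A; enqueue G, E, C → queue [G, E, C]
Visit G; enqueue J, F → queue [E, C, J, F]
Visit E; enqueue M, K, H, B → queue [C, J, F, M, K, H, B]
Visit C → queue [J, F, M, K, H, B]
Visit J → queue [F, M, K, H, B]
Visit F; enqueue I, D → queue [M, K, H, B, I, D]
Visit M → queue [K, H, B, I, D]
Visit K → queue [H, B, I, D]
Visit H; enqueue L → queue [B, I, D, L]
Visit B → queue [I, D, L]
Visit I → queue [D, L]
Visit D → queue [L]
Visit L → queue []

A G E C J F M K H B I D L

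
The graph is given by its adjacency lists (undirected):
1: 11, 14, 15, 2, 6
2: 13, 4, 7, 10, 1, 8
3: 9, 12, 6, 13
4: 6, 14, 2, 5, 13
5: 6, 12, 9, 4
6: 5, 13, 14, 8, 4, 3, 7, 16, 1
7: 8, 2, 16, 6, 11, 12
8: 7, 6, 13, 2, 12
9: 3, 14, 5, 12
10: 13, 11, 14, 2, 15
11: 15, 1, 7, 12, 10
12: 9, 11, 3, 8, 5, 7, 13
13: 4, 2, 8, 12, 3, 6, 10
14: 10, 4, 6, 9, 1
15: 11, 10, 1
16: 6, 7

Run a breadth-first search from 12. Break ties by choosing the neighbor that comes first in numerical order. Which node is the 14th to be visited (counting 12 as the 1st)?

1

Visit 12; enqueue 3, 5, 7, 8, 9, 11, 13 → queue [3, 5, 7, 8, 9, 11, 13]
Visit 3; enqueue 6 → queue [5, 7, 8, 9, 11, 13, 6]
Visit 5; enqueue 4 → queue [7, 8, 9, 11, 13, 6, 4]
Visit 7; enqueue 2, 16 → queue [8, 9, 11, 13, 6, 4, 2, 16]
Visit 8 → queue [9, 11, 13, 6, 4, 2, 16]
Visit 9; enqueue 14 → queue [11, 13, 6, 4, 2, 16, 14]
Visit 11; enqueue 1, 10, 15 → queue [13, 6, 4, 2, 16, 14, 1, 10, 15]
Visit 13 → queue [6, 4, 2, 16, 14, 1, 10, 15]
Visit 6 → queue [4, 2, 16, 14, 1, 10, 15]
Visit 4 → queue [2, 16, 14, 1, 10, 15]
Visit 2 → queue [16, 14, 1, 10, 15]
Visit 16 → queue [14, 1, 10, 15]
Visit 14 → queue [1, 10, 15]
Visit 1 → queue [10, 15]
Visit 10 → queue [15]
Visit 15 → queue []

Visit order: 12, 3, 5, 7, 8, 9, 11, 13, 6, 4, 2, 16, 14, 1, 10, 15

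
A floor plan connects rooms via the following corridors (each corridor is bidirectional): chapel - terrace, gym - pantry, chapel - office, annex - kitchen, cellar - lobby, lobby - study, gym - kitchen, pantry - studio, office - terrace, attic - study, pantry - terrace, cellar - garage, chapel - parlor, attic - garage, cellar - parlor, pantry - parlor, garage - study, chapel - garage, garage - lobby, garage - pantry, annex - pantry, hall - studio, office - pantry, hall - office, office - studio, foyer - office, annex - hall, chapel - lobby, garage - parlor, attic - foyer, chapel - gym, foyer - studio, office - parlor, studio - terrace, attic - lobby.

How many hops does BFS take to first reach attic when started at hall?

3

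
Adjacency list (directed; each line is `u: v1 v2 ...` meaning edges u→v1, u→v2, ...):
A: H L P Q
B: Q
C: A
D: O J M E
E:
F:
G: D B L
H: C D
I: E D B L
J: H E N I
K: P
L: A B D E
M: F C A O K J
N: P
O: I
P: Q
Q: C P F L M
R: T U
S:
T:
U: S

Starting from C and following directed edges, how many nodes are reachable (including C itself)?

16

BFS from C visits: C, A, H, L, P, Q, D, B, E, F, M, O, J, K, I, N
Reachable nodes: 16 of 21 total.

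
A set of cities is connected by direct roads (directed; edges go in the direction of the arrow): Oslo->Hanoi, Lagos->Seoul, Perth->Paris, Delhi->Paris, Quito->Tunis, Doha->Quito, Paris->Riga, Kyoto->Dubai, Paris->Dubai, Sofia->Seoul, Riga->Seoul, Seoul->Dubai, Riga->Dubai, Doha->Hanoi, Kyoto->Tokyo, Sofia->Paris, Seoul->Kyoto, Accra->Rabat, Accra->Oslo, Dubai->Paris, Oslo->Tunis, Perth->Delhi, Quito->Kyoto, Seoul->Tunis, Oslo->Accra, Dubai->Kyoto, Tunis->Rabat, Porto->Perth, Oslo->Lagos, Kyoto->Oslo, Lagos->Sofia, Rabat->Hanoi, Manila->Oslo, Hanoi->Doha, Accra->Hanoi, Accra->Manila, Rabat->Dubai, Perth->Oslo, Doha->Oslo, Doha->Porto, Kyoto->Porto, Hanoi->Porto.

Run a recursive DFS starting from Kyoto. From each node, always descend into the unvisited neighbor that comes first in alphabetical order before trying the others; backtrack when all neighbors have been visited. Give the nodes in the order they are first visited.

Visit Kyoto
Kyoto → Dubai
Dubai → Paris
Paris → Riga
Riga → Seoul
Seoul → Tunis
Tunis → Rabat
Rabat → Hanoi
Hanoi → Doha
Doha → Oslo
Oslo → Accra
Accra → Manila
Oslo → Lagos
Lagos → Sofia
Doha → Porto
Porto → Perth
Perth → Delhi
Doha → Quito
Kyoto → Tokyo

Kyoto, Dubai, Paris, Riga, Seoul, Tunis, Rabat, Hanoi, Doha, Oslo, Accra, Manila, Lagos, Sofia, Porto, Perth, Delhi, Quito, Tokyo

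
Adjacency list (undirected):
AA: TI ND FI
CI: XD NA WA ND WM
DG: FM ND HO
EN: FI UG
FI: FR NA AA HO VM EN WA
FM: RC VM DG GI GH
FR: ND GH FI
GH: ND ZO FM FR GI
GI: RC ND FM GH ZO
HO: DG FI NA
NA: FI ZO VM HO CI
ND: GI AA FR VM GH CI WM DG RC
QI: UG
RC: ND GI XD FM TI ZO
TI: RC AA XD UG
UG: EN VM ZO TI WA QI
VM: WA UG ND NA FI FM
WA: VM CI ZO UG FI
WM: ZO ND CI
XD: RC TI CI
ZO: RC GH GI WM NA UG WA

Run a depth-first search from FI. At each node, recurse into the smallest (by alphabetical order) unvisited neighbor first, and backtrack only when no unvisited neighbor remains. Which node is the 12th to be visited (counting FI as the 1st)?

RC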